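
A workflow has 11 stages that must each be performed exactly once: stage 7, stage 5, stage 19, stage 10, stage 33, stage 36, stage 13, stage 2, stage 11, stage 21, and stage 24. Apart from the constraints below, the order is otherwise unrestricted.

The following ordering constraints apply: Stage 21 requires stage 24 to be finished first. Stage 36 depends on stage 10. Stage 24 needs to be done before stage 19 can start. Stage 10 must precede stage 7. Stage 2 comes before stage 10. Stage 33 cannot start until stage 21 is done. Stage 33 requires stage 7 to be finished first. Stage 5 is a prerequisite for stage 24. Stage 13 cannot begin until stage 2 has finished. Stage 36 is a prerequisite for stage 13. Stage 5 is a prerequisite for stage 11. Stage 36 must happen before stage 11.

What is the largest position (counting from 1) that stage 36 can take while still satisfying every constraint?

9

The stages that are forced after stage 36, directly or by a chain of constraints, are stage 13, stage 11. That's 2 stages.
With 2 mandatory successors out of 11 stages total, the latest slot for stage 36 is 11−2 = 9, and it's reachable by doing all non-successors before stage 36.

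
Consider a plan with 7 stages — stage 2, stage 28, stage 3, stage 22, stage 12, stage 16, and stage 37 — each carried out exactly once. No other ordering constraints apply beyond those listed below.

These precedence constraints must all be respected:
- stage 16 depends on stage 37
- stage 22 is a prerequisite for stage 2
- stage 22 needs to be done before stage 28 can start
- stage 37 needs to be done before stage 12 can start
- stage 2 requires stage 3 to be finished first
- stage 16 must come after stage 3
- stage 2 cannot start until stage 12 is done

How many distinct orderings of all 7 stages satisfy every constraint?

The stages with no prerequisites are stage 3, stage 22, stage 37; any of them can be placed first.
Systematically extending each partial ordering one stage at a time and counting, there are 154 complete orderings.

154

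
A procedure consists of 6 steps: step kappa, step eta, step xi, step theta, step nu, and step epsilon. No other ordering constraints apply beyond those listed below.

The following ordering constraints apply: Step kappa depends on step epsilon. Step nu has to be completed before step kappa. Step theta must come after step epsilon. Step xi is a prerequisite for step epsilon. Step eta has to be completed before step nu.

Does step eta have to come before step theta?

No

Step eta and step theta are not related by any chain of constraints.
So step eta can come before step theta or after — it is not forced.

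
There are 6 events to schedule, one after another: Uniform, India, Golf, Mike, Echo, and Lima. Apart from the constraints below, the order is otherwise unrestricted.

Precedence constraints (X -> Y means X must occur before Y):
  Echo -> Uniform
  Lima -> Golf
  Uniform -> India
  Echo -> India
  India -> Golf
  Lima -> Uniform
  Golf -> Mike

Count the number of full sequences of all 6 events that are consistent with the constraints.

2

2 events have no prerequisites (Echo, Lima), so any of them could come first.
Counting all ways to extend the partial order to a total order gives 2.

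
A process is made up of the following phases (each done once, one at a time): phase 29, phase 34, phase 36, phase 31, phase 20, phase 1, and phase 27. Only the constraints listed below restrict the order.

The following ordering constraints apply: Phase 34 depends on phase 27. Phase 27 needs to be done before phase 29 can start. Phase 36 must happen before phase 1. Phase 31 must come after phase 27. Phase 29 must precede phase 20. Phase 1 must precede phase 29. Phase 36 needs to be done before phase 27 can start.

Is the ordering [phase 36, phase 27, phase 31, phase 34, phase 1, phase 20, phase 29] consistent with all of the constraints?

No

The sequence places phase 20 ahead of phase 29.
That contradicts the constraint that phase 29 must precede phase 20.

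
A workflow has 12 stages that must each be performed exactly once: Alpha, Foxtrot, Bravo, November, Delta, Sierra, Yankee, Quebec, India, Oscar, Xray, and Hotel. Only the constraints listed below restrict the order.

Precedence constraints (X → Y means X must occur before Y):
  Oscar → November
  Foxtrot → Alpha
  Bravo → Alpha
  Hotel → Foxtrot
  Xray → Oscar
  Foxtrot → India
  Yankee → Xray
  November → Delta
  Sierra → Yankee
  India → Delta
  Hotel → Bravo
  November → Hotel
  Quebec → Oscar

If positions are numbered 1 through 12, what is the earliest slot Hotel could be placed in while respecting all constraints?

Working backwards through the constraints from Hotel, its full set of required predecessors is November, Sierra, Yankee, Quebec, Oscar, Xray — 6 of them.
So at minimum 6 stages come before Hotel, putting Hotel no earlier than position 7. That position is achievable by scheduling exactly those predecessors first.

7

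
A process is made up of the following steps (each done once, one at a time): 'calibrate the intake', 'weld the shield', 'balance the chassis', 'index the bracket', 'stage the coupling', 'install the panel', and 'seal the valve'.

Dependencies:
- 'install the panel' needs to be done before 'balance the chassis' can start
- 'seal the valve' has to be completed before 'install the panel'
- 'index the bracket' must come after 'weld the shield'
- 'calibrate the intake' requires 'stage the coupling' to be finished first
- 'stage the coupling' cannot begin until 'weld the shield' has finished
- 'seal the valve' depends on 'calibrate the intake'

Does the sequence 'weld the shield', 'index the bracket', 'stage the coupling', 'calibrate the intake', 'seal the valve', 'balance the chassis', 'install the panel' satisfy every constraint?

Here 'install the panel' comes after 'balance the chassis'.
That contradicts the constraint that 'install the panel' must precede 'balance the chassis'.

No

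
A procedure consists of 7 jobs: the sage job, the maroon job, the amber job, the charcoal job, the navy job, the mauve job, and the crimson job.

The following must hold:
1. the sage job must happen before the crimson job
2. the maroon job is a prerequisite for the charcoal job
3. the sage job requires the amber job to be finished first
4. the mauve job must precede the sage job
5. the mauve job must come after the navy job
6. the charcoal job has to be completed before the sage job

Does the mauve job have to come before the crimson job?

Yes

Following the dependencies: the mauve job → the sage job → the crimson job.
Hence the mauve job necessarily comes before the crimson job.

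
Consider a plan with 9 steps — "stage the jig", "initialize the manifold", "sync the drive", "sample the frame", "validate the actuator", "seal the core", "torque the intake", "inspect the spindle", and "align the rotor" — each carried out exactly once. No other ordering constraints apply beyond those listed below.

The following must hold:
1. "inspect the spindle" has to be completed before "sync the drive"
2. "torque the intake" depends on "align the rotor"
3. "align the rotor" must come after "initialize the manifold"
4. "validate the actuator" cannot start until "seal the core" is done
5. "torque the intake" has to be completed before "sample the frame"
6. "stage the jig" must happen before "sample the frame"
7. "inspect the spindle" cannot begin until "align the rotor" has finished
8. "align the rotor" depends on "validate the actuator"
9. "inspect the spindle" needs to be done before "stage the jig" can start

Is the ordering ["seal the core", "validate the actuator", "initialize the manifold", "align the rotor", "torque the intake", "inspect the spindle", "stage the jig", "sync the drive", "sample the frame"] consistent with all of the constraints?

Yes

Every stated constraint is respected: "torque the intake" sits at position 5, ahead of "sample the frame" at position 9, and each of the other listed pairs likewise has the predecessor earlier in the sequence.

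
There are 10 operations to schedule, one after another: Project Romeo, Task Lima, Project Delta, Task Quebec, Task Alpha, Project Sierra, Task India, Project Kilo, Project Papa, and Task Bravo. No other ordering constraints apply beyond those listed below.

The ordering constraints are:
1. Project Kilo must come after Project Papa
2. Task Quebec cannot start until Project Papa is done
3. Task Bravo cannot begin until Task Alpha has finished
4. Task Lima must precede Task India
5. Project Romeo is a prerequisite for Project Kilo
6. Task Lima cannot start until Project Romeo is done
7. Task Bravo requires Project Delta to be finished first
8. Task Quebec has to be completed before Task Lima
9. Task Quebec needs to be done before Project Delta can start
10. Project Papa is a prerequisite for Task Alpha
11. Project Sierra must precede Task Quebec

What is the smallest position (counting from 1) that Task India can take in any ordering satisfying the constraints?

6

The operations that are forced before Task India, directly or transitively, are Project Romeo, Task Lima, Task Quebec, Project Sierra, Project Papa. That's 5 operations.
So at minimum 5 operations come before Task India, putting Task India no earlier than position 6. That position is achievable by scheduling exactly those predecessors first.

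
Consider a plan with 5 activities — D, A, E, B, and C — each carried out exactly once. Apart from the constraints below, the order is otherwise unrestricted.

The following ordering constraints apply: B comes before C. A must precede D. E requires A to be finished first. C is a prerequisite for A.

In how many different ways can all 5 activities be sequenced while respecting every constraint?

2

Only B has no prerequisites, so it must go first.
Systematically extending each partial ordering one activity at a time and counting, there are 2 complete orderings.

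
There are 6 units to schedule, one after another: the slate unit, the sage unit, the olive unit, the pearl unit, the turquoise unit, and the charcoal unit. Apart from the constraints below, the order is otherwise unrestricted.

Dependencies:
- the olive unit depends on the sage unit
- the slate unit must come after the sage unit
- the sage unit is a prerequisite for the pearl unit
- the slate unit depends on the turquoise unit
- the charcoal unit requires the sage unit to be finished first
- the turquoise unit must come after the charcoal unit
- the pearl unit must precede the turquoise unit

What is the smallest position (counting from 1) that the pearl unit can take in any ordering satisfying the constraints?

2

Working backwards through the constraints from the pearl unit, its only required predecessor is the sage unit.
With 1 mandatory predecessor, the earliest the pearl unit can sit is position 1+1 = 2, and placing just that one first achieves it.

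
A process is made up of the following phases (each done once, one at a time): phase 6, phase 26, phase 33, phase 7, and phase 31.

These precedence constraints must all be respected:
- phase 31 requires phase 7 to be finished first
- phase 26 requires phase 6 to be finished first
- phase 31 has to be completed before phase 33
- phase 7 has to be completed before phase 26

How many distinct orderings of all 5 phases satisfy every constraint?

9

2 phases have no prerequisites (phase 6, phase 7), so any of them could come first.
Enumerating by repeatedly choosing an available phase (one whose prerequisites are all placed) gives 9 distinct complete orderings.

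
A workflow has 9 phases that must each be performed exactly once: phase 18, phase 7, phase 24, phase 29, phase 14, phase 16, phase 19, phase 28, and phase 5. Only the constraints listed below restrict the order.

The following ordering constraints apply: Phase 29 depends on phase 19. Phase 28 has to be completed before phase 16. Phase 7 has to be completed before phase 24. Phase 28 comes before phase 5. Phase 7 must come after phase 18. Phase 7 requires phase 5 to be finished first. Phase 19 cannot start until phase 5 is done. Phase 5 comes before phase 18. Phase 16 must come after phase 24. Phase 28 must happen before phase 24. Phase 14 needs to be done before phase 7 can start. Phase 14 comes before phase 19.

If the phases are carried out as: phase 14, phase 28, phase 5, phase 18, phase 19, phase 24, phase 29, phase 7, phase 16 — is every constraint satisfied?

No

In the proposed order, phase 24 appears before phase 7.
That contradicts the constraint that phase 7 must precede phase 24.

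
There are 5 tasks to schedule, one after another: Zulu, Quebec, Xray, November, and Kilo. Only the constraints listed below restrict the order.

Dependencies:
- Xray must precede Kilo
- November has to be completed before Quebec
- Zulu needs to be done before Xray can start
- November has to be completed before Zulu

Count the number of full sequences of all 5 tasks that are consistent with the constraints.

Only November has no prerequisites, so it must go first.
Systematically extending each partial ordering one task at a time and counting, there are 4 complete orderings.

4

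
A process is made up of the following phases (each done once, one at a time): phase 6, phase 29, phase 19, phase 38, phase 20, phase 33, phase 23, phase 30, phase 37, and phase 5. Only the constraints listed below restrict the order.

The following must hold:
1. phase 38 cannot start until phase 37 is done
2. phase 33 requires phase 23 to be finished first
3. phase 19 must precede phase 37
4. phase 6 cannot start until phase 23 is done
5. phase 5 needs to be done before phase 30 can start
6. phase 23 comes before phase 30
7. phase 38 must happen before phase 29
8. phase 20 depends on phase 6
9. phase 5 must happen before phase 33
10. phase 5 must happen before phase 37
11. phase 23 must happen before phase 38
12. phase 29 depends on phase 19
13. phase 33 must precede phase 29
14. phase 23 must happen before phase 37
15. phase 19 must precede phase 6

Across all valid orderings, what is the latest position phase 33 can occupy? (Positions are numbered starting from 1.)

9

Following the constraints forward from phase 33, its only required successor is phase 29.
With 1 mandatory successor out of 10 phases total, the latest slot for phase 33 is 10−1 = 9, and it's reachable by doing all non-successors before phase 33.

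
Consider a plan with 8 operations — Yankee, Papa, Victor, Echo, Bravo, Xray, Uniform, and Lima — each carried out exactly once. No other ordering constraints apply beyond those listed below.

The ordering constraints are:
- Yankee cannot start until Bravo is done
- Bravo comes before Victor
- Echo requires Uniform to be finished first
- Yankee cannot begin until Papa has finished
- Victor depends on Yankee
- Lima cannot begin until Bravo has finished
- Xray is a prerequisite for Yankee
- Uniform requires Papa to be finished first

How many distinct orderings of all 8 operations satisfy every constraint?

340

3 operations have no prerequisites (Papa, Bravo, Xray), so any of them could come first.
Systematically extending each partial ordering one operation at a time and counting, there are 340 complete orderings.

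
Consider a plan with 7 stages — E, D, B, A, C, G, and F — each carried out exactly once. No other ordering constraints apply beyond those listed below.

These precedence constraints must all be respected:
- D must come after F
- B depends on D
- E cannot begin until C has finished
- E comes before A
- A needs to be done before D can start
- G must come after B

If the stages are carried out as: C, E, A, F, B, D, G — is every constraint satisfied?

Here D comes after B.
Since D is required before B, the ordering is invalid.

No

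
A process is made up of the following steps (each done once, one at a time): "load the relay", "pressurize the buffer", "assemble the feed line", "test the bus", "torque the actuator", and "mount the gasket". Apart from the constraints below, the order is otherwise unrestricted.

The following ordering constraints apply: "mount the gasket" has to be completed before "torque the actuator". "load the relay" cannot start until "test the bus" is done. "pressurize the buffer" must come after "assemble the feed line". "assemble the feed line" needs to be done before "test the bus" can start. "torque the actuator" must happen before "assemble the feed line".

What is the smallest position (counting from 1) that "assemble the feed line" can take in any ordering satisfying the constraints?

3

Every step that must precede "assemble the feed line" has to come before it. Tracing all chains that end at "assemble the feed line", those steps are: "torque the actuator", "mount the gasket" — 2 in total.
With 2 mandatory predecessors, the earliest "assemble the feed line" can sit is position 2+1 = 3, and placing just those 2 first achieves it.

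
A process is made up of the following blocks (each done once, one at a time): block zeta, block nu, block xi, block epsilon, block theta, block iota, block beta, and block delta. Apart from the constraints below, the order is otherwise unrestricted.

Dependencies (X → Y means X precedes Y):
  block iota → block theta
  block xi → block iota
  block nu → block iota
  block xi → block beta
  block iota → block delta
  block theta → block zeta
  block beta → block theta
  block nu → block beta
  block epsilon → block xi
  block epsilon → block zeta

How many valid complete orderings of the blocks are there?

21

2 blocks have no prerequisites (block nu, block epsilon), so any of them could come first.
Counting all ways to extend the partial order to a total order gives 21.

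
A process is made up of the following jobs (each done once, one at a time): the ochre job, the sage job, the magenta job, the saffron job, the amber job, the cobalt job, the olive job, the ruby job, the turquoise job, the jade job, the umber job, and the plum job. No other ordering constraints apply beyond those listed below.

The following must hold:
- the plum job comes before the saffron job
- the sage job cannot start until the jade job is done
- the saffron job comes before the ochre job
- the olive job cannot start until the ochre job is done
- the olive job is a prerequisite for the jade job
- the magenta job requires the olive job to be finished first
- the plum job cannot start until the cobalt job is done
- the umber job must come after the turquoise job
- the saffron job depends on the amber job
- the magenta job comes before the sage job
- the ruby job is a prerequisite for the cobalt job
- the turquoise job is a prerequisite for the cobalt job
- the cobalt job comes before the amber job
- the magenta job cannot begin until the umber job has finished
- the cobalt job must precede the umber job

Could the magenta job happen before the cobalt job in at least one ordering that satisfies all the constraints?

The constraints give a chain the cobalt job → the umber job → the magenta job, which forces the cobalt job before the magenta job.
Hence the magenta job can never be scheduled before the cobalt job.

No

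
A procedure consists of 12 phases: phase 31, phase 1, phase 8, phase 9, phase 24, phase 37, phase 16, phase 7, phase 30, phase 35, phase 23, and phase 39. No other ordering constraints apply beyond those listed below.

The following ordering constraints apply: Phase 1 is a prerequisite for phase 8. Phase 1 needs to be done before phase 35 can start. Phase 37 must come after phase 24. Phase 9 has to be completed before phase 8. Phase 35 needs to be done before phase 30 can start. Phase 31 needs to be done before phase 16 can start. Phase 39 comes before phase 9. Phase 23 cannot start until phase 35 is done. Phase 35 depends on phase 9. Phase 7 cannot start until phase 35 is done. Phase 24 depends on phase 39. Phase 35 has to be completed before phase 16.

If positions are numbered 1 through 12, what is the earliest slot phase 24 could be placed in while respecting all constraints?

The only phase forced before phase 24 (directly or transitively) is phase 39.
So at minimum 1 phase comes before phase 24, putting phase 24 no earlier than position 2. That position is achievable by scheduling exactly that predecessor first.

2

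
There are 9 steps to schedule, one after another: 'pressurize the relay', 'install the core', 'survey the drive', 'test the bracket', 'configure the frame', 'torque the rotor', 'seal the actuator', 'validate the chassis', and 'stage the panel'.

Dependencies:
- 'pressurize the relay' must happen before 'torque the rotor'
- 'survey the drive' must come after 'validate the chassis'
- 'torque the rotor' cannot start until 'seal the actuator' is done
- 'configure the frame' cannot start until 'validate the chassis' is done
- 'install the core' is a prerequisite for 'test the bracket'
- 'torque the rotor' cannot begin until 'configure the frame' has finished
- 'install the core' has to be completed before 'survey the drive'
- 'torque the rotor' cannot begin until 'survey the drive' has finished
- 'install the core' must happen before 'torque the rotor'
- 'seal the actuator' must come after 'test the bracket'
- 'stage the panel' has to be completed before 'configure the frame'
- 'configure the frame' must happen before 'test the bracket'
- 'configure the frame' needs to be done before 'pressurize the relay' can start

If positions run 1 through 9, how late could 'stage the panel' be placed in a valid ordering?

The steps that are forced after 'stage the panel', directly or by a chain of constraints, are 'pressurize the relay', 'test the bracket', 'configure the frame', 'torque the rotor', 'seal the actuator'. That's 5 steps.
So at least 5 steps follow 'stage the panel', putting 'stage the panel' no later than position 4. That position is achievable by scheduling everything else first.

4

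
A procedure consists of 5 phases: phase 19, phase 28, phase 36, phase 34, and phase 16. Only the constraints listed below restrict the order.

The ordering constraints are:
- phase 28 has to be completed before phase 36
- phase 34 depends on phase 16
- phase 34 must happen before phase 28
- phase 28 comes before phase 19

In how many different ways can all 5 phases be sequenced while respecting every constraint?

Phase 16 is the only phase with nothing required before it, so every ordering starts there.
Systematically extending each partial ordering one phase at a time and counting, there are 2 complete orderings.

2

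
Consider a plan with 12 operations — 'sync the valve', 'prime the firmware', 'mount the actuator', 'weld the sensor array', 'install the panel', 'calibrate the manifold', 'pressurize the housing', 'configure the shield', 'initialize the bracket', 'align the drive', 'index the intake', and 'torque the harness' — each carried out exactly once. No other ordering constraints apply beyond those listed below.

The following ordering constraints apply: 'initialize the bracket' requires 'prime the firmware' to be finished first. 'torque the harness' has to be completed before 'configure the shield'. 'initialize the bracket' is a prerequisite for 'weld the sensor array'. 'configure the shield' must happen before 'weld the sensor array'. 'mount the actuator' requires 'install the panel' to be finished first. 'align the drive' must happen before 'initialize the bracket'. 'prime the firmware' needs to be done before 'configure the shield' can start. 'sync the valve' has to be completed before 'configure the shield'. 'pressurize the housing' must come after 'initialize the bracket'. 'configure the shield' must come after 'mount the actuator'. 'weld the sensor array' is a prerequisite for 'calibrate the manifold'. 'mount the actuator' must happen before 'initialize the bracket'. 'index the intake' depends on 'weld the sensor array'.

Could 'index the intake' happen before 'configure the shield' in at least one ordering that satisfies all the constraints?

No

The constraints give a chain 'configure the shield' → 'weld the sensor array' → 'index the intake', which forces 'configure the shield' before 'index the intake'.
Hence 'index the intake' can never be scheduled before 'configure the shield'.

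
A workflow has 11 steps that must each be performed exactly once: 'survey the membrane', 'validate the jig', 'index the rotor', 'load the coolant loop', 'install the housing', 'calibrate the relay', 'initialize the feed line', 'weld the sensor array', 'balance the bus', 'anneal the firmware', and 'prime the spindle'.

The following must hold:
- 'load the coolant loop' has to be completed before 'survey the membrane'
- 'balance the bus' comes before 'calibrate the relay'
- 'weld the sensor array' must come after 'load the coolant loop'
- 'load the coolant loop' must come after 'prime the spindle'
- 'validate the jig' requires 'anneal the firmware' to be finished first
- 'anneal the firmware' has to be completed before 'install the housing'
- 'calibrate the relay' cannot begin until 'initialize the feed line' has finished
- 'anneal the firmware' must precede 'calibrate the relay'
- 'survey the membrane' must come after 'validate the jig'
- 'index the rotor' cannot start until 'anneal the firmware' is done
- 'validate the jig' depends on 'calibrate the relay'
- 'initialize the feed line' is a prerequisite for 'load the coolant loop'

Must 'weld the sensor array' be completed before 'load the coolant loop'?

No

There is a chain 'load the coolant loop' → 'weld the sensor array', which puts 'load the coolant loop' before 'weld the sensor array'.
So 'weld the sensor array' never precedes 'load the coolant loop'.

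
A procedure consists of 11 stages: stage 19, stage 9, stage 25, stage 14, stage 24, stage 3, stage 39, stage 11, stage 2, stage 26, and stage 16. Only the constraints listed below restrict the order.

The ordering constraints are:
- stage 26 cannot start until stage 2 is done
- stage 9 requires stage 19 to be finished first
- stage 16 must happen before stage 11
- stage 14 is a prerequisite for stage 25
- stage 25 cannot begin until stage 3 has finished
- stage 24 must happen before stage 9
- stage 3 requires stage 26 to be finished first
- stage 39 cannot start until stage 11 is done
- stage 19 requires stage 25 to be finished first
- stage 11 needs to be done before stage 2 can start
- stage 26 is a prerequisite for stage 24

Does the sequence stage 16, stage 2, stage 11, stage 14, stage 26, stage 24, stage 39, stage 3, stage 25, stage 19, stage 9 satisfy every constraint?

No

Here stage 11 comes after stage 2.
But one of the constraints requires stage 11 before stage 2, so this ordering violates it.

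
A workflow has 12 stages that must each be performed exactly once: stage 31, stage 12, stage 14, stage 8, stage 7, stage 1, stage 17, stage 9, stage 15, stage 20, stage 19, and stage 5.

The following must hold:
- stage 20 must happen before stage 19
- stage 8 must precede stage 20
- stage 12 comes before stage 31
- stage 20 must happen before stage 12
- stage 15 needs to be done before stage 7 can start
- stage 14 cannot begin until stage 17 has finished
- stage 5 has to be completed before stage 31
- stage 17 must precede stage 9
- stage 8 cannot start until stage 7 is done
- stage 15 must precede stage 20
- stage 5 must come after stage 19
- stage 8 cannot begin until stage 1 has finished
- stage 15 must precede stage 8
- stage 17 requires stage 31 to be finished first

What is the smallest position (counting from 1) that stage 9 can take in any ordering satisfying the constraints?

11

The stages that are forced before stage 9, directly or transitively, are stage 31, stage 12, stage 8, stage 7, stage 1, stage 17, stage 15, stage 20, stage 19, stage 5. That's 10 stages.
With 10 mandatory predecessors, the earliest stage 9 can sit is position 10+1 = 11, and placing just those 10 first achieves it.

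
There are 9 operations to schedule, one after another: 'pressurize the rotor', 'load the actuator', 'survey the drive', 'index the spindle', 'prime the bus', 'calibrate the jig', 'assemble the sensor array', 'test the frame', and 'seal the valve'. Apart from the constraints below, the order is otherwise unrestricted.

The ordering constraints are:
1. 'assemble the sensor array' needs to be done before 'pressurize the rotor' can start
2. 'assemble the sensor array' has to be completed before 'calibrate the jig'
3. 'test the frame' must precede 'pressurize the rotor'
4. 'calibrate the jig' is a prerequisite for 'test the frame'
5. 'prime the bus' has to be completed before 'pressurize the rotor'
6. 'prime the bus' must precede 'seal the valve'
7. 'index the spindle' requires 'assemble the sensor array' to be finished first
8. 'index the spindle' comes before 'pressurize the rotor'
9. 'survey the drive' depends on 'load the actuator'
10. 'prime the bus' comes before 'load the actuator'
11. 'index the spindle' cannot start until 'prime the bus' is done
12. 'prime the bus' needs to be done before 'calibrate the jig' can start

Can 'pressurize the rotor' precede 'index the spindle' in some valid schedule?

No

The constraints give a chain 'index the spindle' → 'pressurize the rotor', which forces 'index the spindle' before 'pressurize the rotor'.
Hence 'pressurize the rotor' can never be scheduled before 'index the spindle'.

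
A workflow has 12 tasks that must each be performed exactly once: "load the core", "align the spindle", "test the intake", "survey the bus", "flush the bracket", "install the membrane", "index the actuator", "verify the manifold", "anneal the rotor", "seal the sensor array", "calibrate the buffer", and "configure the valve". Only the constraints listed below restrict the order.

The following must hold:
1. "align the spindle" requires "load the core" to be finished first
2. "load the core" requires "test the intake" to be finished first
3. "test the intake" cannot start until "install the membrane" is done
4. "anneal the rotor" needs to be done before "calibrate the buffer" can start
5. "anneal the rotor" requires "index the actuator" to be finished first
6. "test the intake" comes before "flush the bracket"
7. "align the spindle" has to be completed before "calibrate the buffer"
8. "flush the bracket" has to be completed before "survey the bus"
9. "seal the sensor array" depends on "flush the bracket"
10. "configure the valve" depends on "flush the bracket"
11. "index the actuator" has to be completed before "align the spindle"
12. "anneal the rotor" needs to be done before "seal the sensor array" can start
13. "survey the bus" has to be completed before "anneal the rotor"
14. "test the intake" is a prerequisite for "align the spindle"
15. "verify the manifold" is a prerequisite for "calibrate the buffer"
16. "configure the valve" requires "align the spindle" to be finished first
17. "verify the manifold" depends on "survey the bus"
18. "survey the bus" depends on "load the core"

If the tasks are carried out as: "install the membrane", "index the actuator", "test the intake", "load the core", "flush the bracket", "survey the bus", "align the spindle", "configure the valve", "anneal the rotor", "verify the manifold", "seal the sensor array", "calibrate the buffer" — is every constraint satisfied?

Going through the constraints one by one, each required predecessor appears earlier in the sequence than its dependent — e.g. "index the actuator" (position 2) is before "anneal the rotor" (position 9), as required.

Yes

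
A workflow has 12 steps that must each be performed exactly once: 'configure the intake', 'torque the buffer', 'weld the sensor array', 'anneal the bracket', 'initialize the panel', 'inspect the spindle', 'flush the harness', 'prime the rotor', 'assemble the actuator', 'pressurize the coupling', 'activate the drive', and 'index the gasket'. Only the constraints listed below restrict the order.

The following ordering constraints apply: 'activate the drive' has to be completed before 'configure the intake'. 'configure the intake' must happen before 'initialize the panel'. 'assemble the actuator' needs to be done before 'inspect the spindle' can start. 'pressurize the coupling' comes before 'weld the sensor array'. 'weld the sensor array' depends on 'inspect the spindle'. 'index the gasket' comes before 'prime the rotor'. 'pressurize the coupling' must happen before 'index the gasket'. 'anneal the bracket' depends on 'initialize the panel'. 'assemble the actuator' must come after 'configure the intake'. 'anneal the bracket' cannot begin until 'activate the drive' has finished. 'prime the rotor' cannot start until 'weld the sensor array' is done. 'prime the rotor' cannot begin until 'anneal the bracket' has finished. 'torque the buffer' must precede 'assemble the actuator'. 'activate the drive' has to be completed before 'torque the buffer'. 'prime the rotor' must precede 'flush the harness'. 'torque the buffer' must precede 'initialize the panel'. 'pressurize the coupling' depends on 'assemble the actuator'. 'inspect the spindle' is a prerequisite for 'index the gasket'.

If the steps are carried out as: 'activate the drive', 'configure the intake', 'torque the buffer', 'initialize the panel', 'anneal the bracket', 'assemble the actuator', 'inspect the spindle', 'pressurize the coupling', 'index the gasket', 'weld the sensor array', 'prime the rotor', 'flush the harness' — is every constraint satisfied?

Checking each listed constraint against this order: for instance, 'anneal the bracket' is in position 5 and 'prime the rotor' in position 11, so that constraint holds — and the remaining constraints check out the same way.

Yes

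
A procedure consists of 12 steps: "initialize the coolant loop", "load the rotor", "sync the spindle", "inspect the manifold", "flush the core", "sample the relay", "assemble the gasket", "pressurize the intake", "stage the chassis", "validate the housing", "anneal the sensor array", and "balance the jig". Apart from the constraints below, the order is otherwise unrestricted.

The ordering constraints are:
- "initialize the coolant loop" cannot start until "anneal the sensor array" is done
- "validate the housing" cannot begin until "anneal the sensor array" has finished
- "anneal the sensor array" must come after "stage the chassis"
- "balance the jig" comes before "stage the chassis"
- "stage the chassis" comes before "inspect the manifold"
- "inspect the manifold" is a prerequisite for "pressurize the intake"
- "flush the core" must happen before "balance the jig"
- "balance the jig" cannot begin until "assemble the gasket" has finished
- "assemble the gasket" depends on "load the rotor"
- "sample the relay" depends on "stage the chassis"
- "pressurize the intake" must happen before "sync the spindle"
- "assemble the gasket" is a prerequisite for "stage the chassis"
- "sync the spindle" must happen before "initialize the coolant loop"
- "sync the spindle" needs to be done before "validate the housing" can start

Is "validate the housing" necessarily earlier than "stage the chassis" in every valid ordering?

There is a chain "stage the chassis" → "anneal the sensor array" → "validate the housing", which puts "stage the chassis" before "validate the housing".
So "validate the housing" does not have to come before "stage the chassis" — it cannot.

No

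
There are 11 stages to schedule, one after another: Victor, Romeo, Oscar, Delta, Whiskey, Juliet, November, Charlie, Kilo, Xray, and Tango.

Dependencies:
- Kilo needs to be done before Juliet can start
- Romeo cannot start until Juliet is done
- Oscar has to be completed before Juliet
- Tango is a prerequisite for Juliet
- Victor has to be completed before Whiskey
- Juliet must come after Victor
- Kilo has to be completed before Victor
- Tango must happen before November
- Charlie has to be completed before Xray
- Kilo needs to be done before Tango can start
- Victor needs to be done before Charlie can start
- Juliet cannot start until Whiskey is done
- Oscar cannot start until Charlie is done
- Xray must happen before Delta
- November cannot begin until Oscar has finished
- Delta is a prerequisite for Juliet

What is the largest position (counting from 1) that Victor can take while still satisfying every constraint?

The stages that are forced after Victor, directly or by a chain of constraints, are Romeo, Oscar, Delta, Whiskey, Juliet, November, Charlie, Xray. That's 8 stages.
With 8 mandatory successors out of 11 stages total, the latest slot for Victor is 11−8 = 3, and it's reachable by doing all non-successors before Victor.

3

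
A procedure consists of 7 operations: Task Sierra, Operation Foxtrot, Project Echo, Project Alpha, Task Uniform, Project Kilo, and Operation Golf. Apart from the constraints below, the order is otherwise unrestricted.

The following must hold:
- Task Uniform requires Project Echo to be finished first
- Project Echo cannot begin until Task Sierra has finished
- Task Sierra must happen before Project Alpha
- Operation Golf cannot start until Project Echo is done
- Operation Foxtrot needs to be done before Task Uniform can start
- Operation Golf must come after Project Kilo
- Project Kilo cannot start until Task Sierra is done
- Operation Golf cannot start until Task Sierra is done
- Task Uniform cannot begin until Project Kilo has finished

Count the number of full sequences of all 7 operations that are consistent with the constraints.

104

The operations with no prerequisites are Task Sierra, Operation Foxtrot; any of them can be placed first.
Counting all ways to extend the partial order to a total order gives 104.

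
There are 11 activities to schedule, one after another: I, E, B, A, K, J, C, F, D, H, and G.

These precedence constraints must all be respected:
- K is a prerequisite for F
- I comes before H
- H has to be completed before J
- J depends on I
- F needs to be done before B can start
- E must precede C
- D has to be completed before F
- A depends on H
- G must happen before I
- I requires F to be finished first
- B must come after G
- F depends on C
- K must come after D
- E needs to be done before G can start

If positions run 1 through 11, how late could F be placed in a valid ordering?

Following every chain forward from F, the activities that must come later are I, B, A, J, H — 5 of them.
With 5 mandatory successors out of 11 activities total, the latest slot for F is 11−5 = 6, and it's reachable by doing all non-successors before F.

6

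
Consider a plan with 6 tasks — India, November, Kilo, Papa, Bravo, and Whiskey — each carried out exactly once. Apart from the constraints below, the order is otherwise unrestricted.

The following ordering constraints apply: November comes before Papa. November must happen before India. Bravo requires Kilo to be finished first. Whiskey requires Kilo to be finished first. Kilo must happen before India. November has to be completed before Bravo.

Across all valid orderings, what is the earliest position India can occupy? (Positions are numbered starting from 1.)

Every task that must precede India has to come before it. Tracing all chains that end at India, those tasks are: November, Kilo — 2 in total.
So at minimum 2 tasks come before India, putting India no earlier than position 3. That position is achievable by scheduling exactly those predecessors first.

3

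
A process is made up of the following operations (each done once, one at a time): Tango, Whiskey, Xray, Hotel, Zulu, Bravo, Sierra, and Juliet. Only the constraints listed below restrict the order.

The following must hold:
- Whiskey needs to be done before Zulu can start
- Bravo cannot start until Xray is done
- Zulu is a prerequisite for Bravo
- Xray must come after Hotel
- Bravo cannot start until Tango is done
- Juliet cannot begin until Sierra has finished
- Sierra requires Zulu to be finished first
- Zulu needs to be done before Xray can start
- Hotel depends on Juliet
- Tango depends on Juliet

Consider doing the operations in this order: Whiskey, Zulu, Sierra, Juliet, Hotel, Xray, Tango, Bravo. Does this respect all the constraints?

Yes

Going through the constraints one by one, each required predecessor appears earlier in the sequence than its dependent — e.g. Zulu (position 2) is before Bravo (position 8), as required.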